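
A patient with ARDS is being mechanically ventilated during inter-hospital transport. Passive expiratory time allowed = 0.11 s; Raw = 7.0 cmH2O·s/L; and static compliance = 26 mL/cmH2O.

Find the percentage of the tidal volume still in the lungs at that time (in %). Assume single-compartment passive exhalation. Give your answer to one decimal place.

τ = R × C = 7.0 × 26 mL/cmH2O = 7.0 × 0.026 L/cmH2O = 0.182 s.
Passive exhalation: V(t)/V₀ = e^(−t/τ) = e^(−0.11/0.182) = 0.5464.
Fraction remaining = 0.5464 → 54.64%.

54.6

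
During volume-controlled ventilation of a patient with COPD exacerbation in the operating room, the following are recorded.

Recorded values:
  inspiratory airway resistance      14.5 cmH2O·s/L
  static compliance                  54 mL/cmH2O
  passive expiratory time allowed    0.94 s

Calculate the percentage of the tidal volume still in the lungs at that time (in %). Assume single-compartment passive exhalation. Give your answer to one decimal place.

30.1

τ = R × C = 14.5 × 54 mL/cmH2O = 14.5 × 0.054 L/cmH2O = 0.783 s.
Passive exhalation: V(t)/V₀ = e^(−t/τ) = e^(−0.94/0.783) = 0.301.
Fraction remaining = 0.301 → 30.1%.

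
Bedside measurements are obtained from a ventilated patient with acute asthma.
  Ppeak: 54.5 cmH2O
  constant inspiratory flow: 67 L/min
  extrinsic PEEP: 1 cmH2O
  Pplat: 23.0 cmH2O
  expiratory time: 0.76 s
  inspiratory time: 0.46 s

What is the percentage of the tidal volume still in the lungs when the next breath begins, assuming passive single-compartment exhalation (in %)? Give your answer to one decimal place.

Flow: 67 L/min ÷ 60 = 1.1167 L/s.
Vt = flow × Ti = 1.1167 L/s × 0.46 s × 1000 mL/L = 513.68 mL.
R = (PIP − Pplat)/V̇ = (54.5 − 23.0) / 1.1167 = 31.5/1.1167 = 28.208 cmH2O·s/L.
C = Vt/(Pplat − PEEP) = 513.68 / (23.0 − 1) = 513.68/22.0 = 23.349 mL/cmH2O.
τ = R × C = 28.208 × 0.02335 L/cmH2O = 0.6587 s.
Fraction remaining at end-expiration = e^(−Te/τ) = e^(−0.76/0.6587) = 0.3154 → 31.54%.

31.5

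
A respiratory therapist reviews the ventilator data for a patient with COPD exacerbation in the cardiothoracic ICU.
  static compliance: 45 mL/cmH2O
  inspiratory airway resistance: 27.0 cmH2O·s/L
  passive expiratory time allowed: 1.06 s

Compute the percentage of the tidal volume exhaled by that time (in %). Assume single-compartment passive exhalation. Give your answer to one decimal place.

τ = R × C = 27.0 × 45 mL/cmH2O = 27.0 × 0.045 L/cmH2O = 1.215 s.
Passive exhalation: V(t)/V₀ = e^(−t/τ) = e^(−1.06/1.215) = 0.4179.
Fraction exhaled = 1 − 0.4179 = 0.5821 → 58.21%.

58.2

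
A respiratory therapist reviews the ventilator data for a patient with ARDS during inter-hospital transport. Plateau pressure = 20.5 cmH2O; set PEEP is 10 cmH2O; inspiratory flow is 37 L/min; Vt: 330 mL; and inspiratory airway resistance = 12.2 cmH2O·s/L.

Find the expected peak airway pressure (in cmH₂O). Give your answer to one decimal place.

Flow: 37 L/min ÷ 60 = 0.6167 L/s.
PIP = Pplat + Raw × flow = 20.5 + 12.2 × 0.6167 = 20.5 + 7.524 = 28.024 cmH2O.

28.0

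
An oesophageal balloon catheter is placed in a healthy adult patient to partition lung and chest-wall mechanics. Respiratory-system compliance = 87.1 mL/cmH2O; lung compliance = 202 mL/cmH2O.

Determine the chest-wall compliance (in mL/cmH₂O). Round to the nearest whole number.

153

1/Ccw = 1/Crs − 1/CL.
1/Ccw = 1/87.1 − 1/202 = 0.006531.
Ccw = 153.12 mL/cmH2O.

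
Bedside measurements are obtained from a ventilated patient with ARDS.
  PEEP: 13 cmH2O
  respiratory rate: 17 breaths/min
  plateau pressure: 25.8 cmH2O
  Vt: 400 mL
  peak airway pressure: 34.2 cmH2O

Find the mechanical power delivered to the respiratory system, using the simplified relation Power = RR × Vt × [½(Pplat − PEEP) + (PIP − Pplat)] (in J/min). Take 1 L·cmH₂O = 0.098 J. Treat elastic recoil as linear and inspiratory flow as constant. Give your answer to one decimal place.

Per-breath work = Vt × [½(Pplat−PEEP) + (PIP−Pplat)] = 0.400 × [0.5×12.8 + 8.4] = 0.400 × 14.8 = 5.92 L·cmH2O.
Power = 17 × 5.92 = 100.64 L·cmH2O/min.
× 0.098 J/(L·cmH2O) → 9.863 J/min.

9.9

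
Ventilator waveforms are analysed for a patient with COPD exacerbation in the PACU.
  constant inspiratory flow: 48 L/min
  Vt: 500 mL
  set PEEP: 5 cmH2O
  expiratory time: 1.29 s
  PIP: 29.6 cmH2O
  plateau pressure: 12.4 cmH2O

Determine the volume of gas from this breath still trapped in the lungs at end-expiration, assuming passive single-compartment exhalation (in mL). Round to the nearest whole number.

Flow: 48 L/min ÷ 60 = 0.8 L/s.
R = (PIP − Pplat)/V̇ = (29.6 − 12.4) / 0.8 = 17.2/0.8 = 21.5 cmH2O·s/L.
C = Vt/(Pplat − PEEP) = 500.0 / (12.4 − 5) = 500.0/7.4 = 67.568 mL/cmH2O.
τ = R × C = 21.5 × 0.06757 L/cmH2O = 1.453 s.
Fraction remaining = e^(−Te/τ) = e^(−1.29/1.453) = 0.4116.
Trapped volume = 500.0 × 0.4116 = 205.8 mL.

206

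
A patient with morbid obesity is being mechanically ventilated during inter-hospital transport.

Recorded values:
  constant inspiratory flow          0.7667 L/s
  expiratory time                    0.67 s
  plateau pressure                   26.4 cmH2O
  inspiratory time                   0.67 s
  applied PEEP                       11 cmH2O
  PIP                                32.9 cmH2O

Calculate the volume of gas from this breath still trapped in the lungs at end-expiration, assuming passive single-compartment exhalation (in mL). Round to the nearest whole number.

48

Vt = flow × Ti = 0.7667 L/s × 0.67 s × 1000 mL/L = 513.69 mL.
R = (PIP − Pplat)/V̇ = (32.9 − 26.4) / 0.7667 = 6.5/0.7667 = 8.478 cmH2O·s/L.
C = Vt/(Pplat − PEEP) = 513.69 / (26.4 − 11) = 513.69/15.4 = 33.356 mL/cmH2O.
τ = R × C = 8.478 × 0.03336 L/cmH2O = 0.2828 s.
Fraction remaining = e^(−Te/τ) = e^(−0.67/0.2828) = 0.09356.
Trapped volume = 513.69 × 0.09356 = 48.061 mL.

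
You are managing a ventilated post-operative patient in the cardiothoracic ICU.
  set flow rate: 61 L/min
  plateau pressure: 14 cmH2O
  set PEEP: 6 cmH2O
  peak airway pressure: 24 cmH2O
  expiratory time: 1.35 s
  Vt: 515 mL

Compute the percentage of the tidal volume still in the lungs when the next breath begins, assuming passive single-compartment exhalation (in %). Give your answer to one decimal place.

11.9

Flow: 61 L/min ÷ 60 = 1.0167 L/s.
R = (PIP − Pplat)/V̇ = (24 − 14) / 1.0167 = 10.0/1.0167 = 9.836 cmH2O·s/L.
C = Vt/(Pplat − PEEP) = 515.0 / (14 − 6) = 515.0/8.0 = 64.375 mL/cmH2O.
τ = R × C = 9.836 × 0.06438 L/cmH2O = 0.6332 s.
Fraction remaining at end-expiration = e^(−Te/τ) = e^(−1.35/0.6332) = 0.1186 → 11.86%.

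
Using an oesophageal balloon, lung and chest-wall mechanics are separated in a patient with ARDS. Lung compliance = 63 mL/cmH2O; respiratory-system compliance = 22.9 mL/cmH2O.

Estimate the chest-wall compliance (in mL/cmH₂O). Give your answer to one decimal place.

1/Ccw = 1/Crs − 1/CL.
1/Ccw = 1/22.9 − 1/63 = 0.0278.
Ccw = 35.971 mL/cmH2O.

36.0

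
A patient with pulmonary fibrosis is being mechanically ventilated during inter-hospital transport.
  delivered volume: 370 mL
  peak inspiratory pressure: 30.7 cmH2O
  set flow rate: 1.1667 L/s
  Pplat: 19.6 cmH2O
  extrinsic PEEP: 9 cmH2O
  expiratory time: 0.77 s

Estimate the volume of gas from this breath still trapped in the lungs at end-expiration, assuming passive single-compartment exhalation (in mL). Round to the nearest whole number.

36

R = (PIP − Pplat)/V̇ = (30.7 − 19.6) / 1.1667 = 11.1/1.1667 = 9.514 cmH2O·s/L.
C = Vt/(Pplat − PEEP) = 370.0 / (19.6 − 9) = 370.0/10.6 = 34.906 mL/cmH2O.
τ = R × C = 9.514 × 0.03491 L/cmH2O = 0.3321 s.
Fraction remaining = e^(−Te/τ) = e^(−0.77/0.3321) = 0.09841.
Trapped volume = 370.0 × 0.09841 = 36.412 mL.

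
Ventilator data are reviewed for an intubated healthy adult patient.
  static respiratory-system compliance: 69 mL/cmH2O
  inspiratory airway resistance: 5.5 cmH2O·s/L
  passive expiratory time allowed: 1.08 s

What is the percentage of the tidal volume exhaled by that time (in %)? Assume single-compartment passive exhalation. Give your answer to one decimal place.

τ = R × C = 5.5 × 69 mL/cmH2O = 5.5 × 0.069 L/cmH2O = 0.3795 s.
Passive exhalation: V(t)/V₀ = e^(−t/τ) = e^(−1.08/0.3795) = 0.05808.
Fraction exhaled = 1 − 0.05808 = 0.9419 → 94.19%.

94.2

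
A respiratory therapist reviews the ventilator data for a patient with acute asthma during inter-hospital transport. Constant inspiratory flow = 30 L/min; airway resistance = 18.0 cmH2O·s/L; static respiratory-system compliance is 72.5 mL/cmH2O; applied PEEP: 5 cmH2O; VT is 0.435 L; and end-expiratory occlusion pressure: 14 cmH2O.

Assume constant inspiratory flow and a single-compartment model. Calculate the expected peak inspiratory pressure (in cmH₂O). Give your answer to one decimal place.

29.0

Flow: 30 L/min ÷ 60 = 0.5 L/s.
Total PEEP = 14 cmH2O (set 5 + intrinsic 9); this is the baseline alveolar pressure.
Equation of motion (constant flow): PIP = Vt/C + R·V̇ + PEEP.
PIP = 435/72.5 + 18.0×0.5 + 14 = 6.0 + 9.0 + 14 = 29.0 cmH2O.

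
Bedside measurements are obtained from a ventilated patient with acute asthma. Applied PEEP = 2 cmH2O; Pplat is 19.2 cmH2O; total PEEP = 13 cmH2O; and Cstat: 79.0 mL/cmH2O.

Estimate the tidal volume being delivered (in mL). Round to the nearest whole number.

End-expiratory occlusion gives total PEEP = 13 cmH2O (intrinsic PEEP = 13 − 2 = 11). Use total PEEP for the elastic gradient.
Vt = Cstat × (Pplat − PEEPtotal) = 79.0 × (19.2 − 13) = 79.0 × 6.2 = 489.8 mL.

490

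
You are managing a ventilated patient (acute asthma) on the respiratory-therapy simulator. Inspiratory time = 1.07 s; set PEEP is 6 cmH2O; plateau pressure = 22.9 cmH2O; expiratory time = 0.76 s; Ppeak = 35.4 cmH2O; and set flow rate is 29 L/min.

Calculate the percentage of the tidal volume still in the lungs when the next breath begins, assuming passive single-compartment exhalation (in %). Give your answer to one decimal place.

38.3

Flow: 29 L/min ÷ 60 = 0.4833 L/s.
Vt = flow × Ti = 0.4833 L/s × 1.07 s × 1000 mL/L = 517.13 mL.
R = (PIP − Pplat)/V̇ = (35.4 − 22.9) / 0.4833 = 12.5/0.4833 = 25.864 cmH2O·s/L.
C = Vt/(Pplat − PEEP) = 517.13 / (22.9 − 6) = 517.13/16.9 = 30.599 mL/cmH2O.
τ = R × C = 25.864 × 0.0306 L/cmH2O = 0.7914 s.
Fraction remaining at end-expiration = e^(−Te/τ) = e^(−0.76/0.7914) = 0.3828 → 38.28%.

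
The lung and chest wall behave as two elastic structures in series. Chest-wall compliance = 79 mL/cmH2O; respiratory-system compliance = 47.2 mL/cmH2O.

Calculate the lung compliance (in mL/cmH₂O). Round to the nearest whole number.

1/CL = 1/Crs − 1/Ccw.
1/CL = 1/47.2 − 1/79 = 0.008528.
CL = 117.26 mL/cmH2O.

117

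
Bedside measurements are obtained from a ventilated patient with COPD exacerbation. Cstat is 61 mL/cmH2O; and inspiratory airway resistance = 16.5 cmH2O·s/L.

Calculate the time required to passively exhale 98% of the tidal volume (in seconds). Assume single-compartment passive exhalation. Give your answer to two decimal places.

τ = R × C = 16.5 × 61 mL/cmH2O = 16.5 × 0.061 L/cmH2O = 1.007 s.
Exhaled fraction f = 1 − e^(−t/τ) → t = −τ·ln(1 − f) = −1.007·ln(0.02) = 3.939 s.

3.94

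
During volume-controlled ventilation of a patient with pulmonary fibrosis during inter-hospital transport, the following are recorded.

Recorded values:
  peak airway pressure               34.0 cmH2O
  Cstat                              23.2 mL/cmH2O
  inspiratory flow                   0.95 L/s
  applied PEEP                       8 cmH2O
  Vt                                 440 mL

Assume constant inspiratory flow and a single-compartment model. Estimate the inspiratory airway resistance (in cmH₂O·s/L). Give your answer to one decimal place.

7.4

Equation of motion (constant flow): PIP = Vt/C + R·V̇ + PEEP.
R·V̇ = PIP − Vt/C − PEEP = 34.0 − 440/23.2 − 8 = 34.0 − 18.966 − 8 = 7.034 cmH2O.
R = 7.034 / 0.95 = 7.404 cmH2O·s/L.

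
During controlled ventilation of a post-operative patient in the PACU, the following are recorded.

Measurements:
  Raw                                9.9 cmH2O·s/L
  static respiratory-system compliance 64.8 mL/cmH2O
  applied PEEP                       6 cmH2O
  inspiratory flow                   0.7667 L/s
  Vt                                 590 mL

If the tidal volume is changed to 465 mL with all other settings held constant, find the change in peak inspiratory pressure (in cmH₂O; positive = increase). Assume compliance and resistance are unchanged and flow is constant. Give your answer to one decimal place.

PIP = Vt/C + R·V̇ + PEEP (constant-flow equation of motion).
Only the elastic term changes: ΔPIP = ΔVt / C = (465 − 590) / 64.8 = -1.929 cmH2O.

-1.9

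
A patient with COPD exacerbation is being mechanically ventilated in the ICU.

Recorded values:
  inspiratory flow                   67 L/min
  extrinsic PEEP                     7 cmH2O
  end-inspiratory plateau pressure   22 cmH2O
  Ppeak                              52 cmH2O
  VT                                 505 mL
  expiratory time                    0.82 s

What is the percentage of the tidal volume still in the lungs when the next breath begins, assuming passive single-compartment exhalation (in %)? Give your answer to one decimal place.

40.4

Flow: 67 L/min ÷ 60 = 1.1167 L/s.
R = (PIP − Pplat)/V̇ = (52 − 22) / 1.1167 = 30.0/1.1167 = 26.865 cmH2O·s/L.
C = Vt/(Pplat − PEEP) = 505.0 / (22 − 7) = 505.0/15.0 = 33.667 mL/cmH2O.
τ = R × C = 26.865 × 0.03367 L/cmH2O = 0.9045 s.
Fraction remaining at end-expiration = e^(−Te/τ) = e^(−0.82/0.9045) = 0.4039 → 40.39%.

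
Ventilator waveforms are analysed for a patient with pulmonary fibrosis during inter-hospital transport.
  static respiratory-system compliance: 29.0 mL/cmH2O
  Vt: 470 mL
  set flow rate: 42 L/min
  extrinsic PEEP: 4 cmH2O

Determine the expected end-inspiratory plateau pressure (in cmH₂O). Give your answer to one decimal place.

20.2

Pplat = PEEP + Vt / Cstat = 4 + 470 / 29.0 = 4 + 16.207 = 20.207 cmH2O.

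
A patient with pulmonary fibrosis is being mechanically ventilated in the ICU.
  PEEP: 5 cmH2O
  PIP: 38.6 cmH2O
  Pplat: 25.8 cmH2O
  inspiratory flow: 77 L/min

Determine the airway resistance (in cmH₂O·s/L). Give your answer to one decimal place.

Flow: 77 L/min ÷ 60 = 1.2833 L/s.
Raw = (PIP − Pplat) / flow = (38.6 − 25.8) / 1.2833 = 12.8 / 1.2833 = 9.974 cmH2O·s/L.

10.0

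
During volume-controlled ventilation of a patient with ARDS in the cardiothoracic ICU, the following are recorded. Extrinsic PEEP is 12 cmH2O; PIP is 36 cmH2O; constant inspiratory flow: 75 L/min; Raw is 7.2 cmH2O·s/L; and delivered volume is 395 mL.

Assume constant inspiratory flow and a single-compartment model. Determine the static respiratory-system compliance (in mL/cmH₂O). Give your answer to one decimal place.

Flow: 75 L/min ÷ 60 = 1.25 L/s.
Equation of motion (constant flow): PIP = Vt/C + R·V̇ + PEEP.
Vt/C = PIP − R·V̇ − PEEP = 36 − 7.2×1.25 − 12 = 36 − 9.0 − 12 = 15.0 cmH2O.
C = Vt / 15.0 = 395 / 15.0 = 26.333 mL/cmH2O.

26.3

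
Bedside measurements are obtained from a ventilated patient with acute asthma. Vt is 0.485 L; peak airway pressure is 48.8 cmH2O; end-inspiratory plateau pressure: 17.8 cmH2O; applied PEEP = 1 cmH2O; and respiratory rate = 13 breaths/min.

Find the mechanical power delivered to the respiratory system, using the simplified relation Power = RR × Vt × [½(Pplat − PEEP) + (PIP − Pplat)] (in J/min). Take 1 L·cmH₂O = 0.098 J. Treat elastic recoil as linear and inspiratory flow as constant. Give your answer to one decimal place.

24.3

Per-breath work = Vt × [½(Pplat−PEEP) + (PIP−Pplat)] = 0.485 × [0.5×16.8 + 31.0] = 0.485 × 39.4 = 19.109 L·cmH2O.
Power = 13 × 19.109 = 248.42 L·cmH2O/min.
× 0.098 J/(L·cmH2O) → 24.345 J/min.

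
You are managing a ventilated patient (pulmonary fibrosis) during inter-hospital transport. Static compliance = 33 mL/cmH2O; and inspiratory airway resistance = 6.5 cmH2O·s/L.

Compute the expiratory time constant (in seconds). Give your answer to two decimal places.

τ = R × C = 6.5 × 33 mL/cmH2O = 6.5 × 0.033 L/cmH2O = 0.2145 s.

0.21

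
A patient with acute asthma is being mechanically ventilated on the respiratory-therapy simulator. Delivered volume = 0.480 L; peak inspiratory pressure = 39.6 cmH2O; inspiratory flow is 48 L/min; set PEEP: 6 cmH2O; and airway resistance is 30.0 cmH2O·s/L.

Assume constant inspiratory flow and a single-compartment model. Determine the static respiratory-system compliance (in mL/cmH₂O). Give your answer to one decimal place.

50.0

Flow: 48 L/min ÷ 60 = 0.8 L/s.
Equation of motion (constant flow): PIP = Vt/C + R·V̇ + PEEP.
Vt/C = PIP − R·V̇ − PEEP = 39.6 − 30.0×0.8 − 6 = 39.6 − 24.0 − 6 = 9.6 cmH2O.
C = Vt / 9.6 = 480 / 9.6 = 50.0 mL/cmH2O.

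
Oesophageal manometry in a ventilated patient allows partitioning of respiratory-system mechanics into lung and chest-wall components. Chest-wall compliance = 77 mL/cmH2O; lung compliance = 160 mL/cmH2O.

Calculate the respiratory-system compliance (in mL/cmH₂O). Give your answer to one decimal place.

Lung and chest wall are elastances in series: 1/Crs = 1/CL + 1/Ccw.
1/Crs = 1/160 + 1/77 = 0.01924.
Crs = 51.975 mL/cmH2O.

52.0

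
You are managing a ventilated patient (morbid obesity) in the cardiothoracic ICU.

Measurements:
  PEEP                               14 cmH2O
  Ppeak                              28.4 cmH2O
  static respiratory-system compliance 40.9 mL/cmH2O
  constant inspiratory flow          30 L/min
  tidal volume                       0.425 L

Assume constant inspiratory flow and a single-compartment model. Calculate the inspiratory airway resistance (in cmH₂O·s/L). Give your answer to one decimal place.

8.0

Flow: 30 L/min ÷ 60 = 0.5 L/s.
Equation of motion (constant flow): PIP = Vt/C + R·V̇ + PEEP.
R·V̇ = PIP − Vt/C − PEEP = 28.4 − 425/40.9 − 14 = 28.4 − 10.391 − 14 = 4.009 cmH2O.
R = 4.009 / 0.5 = 8.018 cmH2O·s/L.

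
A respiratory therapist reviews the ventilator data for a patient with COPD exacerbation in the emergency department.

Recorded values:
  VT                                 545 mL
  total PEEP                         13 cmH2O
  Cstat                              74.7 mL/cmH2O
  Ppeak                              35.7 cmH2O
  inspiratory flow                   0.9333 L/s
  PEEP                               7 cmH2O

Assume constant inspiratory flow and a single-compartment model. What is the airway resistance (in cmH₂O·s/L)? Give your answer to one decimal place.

16.5

Total PEEP = 13 cmH2O (set 7 + intrinsic 6); this is the baseline alveolar pressure.
Equation of motion (constant flow): PIP = Vt/C + R·V̇ + PEEP.
R·V̇ = PIP − Vt/C − PEEP = 35.7 − 545/74.7 − 13 = 35.7 − 7.296 − 13 = 15.404 cmH2O.
R = 15.404 / 0.9333 = 16.505 cmH2O·s/L.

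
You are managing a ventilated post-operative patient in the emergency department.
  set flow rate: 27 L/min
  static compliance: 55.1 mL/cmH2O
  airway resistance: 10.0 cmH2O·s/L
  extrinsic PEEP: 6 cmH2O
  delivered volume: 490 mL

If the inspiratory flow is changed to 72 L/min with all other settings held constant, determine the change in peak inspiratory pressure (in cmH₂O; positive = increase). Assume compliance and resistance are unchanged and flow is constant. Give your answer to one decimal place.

7.5

Flow: 27 L/min ÷ 60 = 0.45 L/s.
New flow: 72 L/min ÷ 60 = 1.2 L/s.
PIP = Vt/C + R·V̇ + PEEP (constant-flow equation of motion).
Only the resistive term changes: ΔPIP = R × ΔV̇ = 10.0 × (1.2 − 0.45) = 10.0 × 0.75 = 7.5 cmH2O.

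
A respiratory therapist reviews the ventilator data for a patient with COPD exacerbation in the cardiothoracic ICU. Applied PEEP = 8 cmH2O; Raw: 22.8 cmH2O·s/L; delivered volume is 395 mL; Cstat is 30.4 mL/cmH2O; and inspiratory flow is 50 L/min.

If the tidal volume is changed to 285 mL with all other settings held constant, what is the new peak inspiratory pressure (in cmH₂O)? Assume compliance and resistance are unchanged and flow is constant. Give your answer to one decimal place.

Flow: 50 L/min ÷ 60 = 0.8333 L/s.
PIP = Vt/C + R·V̇ + PEEP (constant-flow equation of motion).
Only the elastic term changes: ΔPIP = ΔVt / C = (285 − 395) / 30.4 = -3.618 cmH2O.
Original PIP = 395/30.4 + 22.8×0.8333 + 8 = 39.993 cmH2O; new PIP = 39.993 + (-3.618) = 36.375 cmH2O.

36.4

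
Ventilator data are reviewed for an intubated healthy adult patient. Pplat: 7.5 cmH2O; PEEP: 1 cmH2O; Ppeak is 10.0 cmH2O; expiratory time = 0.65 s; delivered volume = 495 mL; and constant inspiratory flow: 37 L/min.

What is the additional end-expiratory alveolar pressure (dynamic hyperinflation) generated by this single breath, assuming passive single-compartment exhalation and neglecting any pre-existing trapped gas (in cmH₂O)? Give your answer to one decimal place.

0.8

Flow: 37 L/min ÷ 60 = 0.6167 L/s.
R = (PIP − Pplat)/V̇ = (10.0 − 7.5) / 0.6167 = 2.5/0.6167 = 4.054 cmH2O·s/L.
C = Vt/(Pplat − PEEP) = 495.0 / (7.5 − 1) = 495.0/6.5 = 76.154 mL/cmH2O.
τ = R × C = 4.054 × 0.07615 L/cmH2O = 0.3087 s.
Fraction remaining = e^(−Te/τ) = e^(−0.65/0.3087) = 0.1218; trapped volume = 495.0 × 0.1218 = 60.291 mL.
Additional alveolar pressure from trapping ≈ V_trapped / C = 60.291 / 76.154 = 0.7917 cmH2O.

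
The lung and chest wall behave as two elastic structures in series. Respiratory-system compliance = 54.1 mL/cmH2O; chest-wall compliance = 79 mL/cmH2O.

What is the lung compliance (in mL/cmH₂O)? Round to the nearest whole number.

1/CL = 1/Crs − 1/Ccw.
1/CL = 1/54.1 − 1/79 = 0.005826.
CL = 171.64 mL/cmH2O.

172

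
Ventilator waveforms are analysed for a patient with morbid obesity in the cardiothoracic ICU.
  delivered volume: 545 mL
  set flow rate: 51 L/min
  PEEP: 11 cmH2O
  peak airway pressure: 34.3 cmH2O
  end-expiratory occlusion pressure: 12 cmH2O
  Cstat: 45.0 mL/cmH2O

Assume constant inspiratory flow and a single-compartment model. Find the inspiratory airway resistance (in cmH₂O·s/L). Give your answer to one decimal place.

12.0

Flow: 51 L/min ÷ 60 = 0.85 L/s.
Total PEEP = 12 cmH2O (set 11 + intrinsic 1); this is the baseline alveolar pressure.
Equation of motion (constant flow): PIP = Vt/C + R·V̇ + PEEP.
R·V̇ = PIP − Vt/C − PEEP = 34.3 − 545/45.0 − 12 = 34.3 − 12.111 − 12 = 10.189 cmH2O.
R = 10.189 / 0.85 = 11.987 cmH2O·s/L.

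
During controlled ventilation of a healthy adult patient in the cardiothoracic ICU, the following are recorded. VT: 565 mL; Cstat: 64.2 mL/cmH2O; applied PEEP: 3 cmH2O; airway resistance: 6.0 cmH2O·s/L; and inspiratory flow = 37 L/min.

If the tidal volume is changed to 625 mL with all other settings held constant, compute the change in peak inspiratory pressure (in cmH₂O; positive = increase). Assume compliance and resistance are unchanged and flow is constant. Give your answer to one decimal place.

PIP = Vt/C + R·V̇ + PEEP (constant-flow equation of motion).
Only the elastic term changes: ΔPIP = ΔVt / C = (625 − 565) / 64.2 = 0.9346 cmH2O.

0.9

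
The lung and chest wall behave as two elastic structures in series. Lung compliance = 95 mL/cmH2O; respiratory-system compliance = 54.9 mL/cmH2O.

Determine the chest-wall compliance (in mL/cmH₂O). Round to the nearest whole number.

1/Ccw = 1/Crs − 1/CL.
1/Ccw = 1/54.9 − 1/95 = 0.007689.
Ccw = 130.06 mL/cmH2O.

130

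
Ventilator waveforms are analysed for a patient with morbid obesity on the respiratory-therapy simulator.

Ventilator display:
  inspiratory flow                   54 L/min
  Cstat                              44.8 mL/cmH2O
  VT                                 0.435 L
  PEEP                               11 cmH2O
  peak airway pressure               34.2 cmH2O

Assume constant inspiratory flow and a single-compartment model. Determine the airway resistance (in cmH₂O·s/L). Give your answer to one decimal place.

Flow: 54 L/min ÷ 60 = 0.9 L/s.
Equation of motion (constant flow): PIP = Vt/C + R·V̇ + PEEP.
R·V̇ = PIP − Vt/C − PEEP = 34.2 − 435/44.8 − 11 = 34.2 − 9.71 − 11 = 13.49 cmH2O.
R = 13.49 / 0.9 = 14.989 cmH2O·s/L.

15.0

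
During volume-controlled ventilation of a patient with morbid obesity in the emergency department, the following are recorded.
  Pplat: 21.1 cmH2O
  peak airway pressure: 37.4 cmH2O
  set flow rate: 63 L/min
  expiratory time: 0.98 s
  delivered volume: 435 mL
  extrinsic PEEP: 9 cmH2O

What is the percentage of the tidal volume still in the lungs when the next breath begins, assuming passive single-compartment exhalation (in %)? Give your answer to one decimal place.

17.3

Flow: 63 L/min ÷ 60 = 1.05 L/s.
R = (PIP − Pplat)/V̇ = (37.4 − 21.1) / 1.05 = 16.3/1.05 = 15.524 cmH2O·s/L.
C = Vt/(Pplat − PEEP) = 435.0 / (21.1 − 9) = 435.0/12.1 = 35.95 mL/cmH2O.
τ = R × C = 15.524 × 0.03595 L/cmH2O = 0.5581 s.
Fraction remaining at end-expiration = e^(−Te/τ) = e^(−0.98/0.5581) = 0.1727 → 17.27%.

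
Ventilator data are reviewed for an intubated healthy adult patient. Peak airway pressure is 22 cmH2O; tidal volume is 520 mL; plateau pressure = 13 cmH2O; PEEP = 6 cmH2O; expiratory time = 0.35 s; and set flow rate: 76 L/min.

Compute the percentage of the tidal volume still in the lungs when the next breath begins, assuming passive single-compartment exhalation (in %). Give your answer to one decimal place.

51.5

Flow: 76 L/min ÷ 60 = 1.2667 L/s.
R = (PIP − Pplat)/V̇ = (22 − 13) / 1.2667 = 9.0/1.2667 = 7.105 cmH2O·s/L.
C = Vt/(Pplat − PEEP) = 520.0 / (13 − 6) = 520.0/7.0 = 74.286 mL/cmH2O.
τ = R × C = 7.105 × 0.07429 L/cmH2O = 0.5278 s.
Fraction remaining at end-expiration = e^(−Te/τ) = e^(−0.35/0.5278) = 0.5152 → 51.52%.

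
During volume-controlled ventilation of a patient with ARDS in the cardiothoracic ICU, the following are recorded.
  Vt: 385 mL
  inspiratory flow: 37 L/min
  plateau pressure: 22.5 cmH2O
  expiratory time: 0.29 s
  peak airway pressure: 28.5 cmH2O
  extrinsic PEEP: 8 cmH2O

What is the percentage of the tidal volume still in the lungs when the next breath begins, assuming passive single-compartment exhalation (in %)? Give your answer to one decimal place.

Flow: 37 L/min ÷ 60 = 0.6167 L/s.
R = (PIP − Pplat)/V̇ = (28.5 − 22.5) / 0.6167 = 6.0/0.6167 = 9.729 cmH2O·s/L.
C = Vt/(Pplat − PEEP) = 385.0 / (22.5 − 8) = 385.0/14.5 = 26.552 mL/cmH2O.
τ = R × C = 9.729 × 0.02655 L/cmH2O = 0.2583 s.
Fraction remaining at end-expiration = e^(−Te/τ) = e^(−0.29/0.2583) = 0.3254 → 32.54%.

32.5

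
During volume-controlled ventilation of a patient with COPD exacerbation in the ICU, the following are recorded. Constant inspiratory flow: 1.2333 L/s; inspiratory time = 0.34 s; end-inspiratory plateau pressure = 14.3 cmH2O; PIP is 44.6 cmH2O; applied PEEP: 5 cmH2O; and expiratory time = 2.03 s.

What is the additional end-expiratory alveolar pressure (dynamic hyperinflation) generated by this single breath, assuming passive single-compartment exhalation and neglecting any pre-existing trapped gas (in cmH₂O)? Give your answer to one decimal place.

Vt = flow × Ti = 1.2333 L/s × 0.34 s × 1000 mL/L = 419.32 mL.
R = (PIP − Pplat)/V̇ = (44.6 − 14.3) / 1.2333 = 30.3/1.2333 = 24.568 cmH2O·s/L.
C = Vt/(Pplat − PEEP) = 419.32 / (14.3 − 5) = 419.32/9.3 = 45.088 mL/cmH2O.
τ = R × C = 24.568 × 0.04509 L/cmH2O = 1.108 s.
Fraction remaining = e^(−Te/τ) = e^(−2.03/1.108) = 0.1601; trapped volume = 419.32 × 0.1601 = 67.133 mL.
Additional alveolar pressure from trapping ≈ V_trapped / C = 67.133 / 45.088 = 1.489 cmH2O.

1.5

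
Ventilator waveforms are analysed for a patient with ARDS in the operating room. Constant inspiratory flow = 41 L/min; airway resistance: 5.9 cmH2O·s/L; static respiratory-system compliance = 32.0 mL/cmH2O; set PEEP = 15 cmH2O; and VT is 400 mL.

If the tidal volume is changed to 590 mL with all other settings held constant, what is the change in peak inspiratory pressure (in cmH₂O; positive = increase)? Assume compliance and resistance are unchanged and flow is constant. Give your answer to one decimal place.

5.9

PIP = Vt/C + R·V̇ + PEEP (constant-flow equation of motion).
Only the elastic term changes: ΔPIP = ΔVt / C = (590 − 400) / 32.0 = 5.938 cmH2O.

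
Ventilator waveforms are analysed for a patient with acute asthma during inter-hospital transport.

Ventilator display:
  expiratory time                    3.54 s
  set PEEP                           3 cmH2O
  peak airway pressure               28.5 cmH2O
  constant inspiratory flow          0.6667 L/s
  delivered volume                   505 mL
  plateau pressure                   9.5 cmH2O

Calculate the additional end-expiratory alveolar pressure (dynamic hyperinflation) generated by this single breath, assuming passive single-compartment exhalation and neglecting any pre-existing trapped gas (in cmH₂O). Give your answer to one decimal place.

1.3

R = (PIP − Pplat)/V̇ = (28.5 − 9.5) / 0.6667 = 19.0/0.6667 = 28.499 cmH2O·s/L.
C = Vt/(Pplat − PEEP) = 505.0 / (9.5 − 3) = 505.0/6.5 = 77.692 mL/cmH2O.
τ = R × C = 28.499 × 0.07769 L/cmH2O = 2.214 s.
Fraction remaining = e^(−Te/τ) = e^(−3.54/2.214) = 0.2021; trapped volume = 505.0 × 0.2021 = 102.06 mL.
Additional alveolar pressure from trapping ≈ V_trapped / C = 102.06 / 77.692 = 1.314 cmH2O.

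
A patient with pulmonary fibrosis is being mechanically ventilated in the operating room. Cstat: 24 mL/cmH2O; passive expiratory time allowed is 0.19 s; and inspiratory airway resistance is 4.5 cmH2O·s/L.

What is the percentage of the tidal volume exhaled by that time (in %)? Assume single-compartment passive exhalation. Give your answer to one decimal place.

τ = R × C = 4.5 × 24 mL/cmH2O = 4.5 × 0.024 L/cmH2O = 0.108 s.
Passive exhalation: V(t)/V₀ = e^(−t/τ) = e^(−0.19/0.108) = 0.1722.
Fraction exhaled = 1 − 0.1722 = 0.8278 → 82.78%.

82.8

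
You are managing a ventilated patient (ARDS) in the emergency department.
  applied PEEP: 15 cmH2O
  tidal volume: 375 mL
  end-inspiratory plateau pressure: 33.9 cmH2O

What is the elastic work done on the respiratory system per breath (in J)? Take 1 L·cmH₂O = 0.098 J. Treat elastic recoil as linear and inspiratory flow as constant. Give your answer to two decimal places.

Elastic work ≈ ½ × (Pplat − PEEP) × Vt = 0.5 × (33.9 − 15) × 0.375 L = 0.5 × 18.9 × 0.375 = 3.544 L·cmH2O.
× 0.098 J/(L·cmH2O) → 0.3473 J.

0.35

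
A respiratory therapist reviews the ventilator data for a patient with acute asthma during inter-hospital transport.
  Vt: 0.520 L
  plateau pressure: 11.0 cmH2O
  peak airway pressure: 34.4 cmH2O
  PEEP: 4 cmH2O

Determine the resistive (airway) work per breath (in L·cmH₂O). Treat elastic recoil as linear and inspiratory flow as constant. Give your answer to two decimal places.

With constant inspiratory flow the resistive pressure is constant at PIP − Pplat = 34.4 − 11.0 = 23.4 cmH2O, so resistive work = 23.4 × 0.520 = 12.168 L·cmH2O.

12.17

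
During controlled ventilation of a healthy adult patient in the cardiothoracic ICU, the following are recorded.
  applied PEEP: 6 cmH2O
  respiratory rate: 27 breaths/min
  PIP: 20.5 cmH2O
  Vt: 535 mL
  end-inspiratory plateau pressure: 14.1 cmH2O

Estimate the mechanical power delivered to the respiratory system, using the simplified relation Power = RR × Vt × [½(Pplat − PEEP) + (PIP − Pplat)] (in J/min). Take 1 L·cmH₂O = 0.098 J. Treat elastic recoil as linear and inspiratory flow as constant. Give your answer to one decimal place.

14.8

Per-breath work = Vt × [½(Pplat−PEEP) + (PIP−Pplat)] = 0.535 × [0.5×8.1 + 6.4] = 0.535 × 10.45 = 5.591 L·cmH2O.
Power = 27 × 5.591 = 150.96 L·cmH2O/min.
× 0.098 J/(L·cmH2O) → 14.794 J/min.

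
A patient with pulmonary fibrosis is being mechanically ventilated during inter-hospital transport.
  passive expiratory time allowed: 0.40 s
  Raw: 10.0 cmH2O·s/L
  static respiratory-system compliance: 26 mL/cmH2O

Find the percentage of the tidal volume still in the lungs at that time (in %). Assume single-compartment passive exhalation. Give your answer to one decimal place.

τ = R × C = 10.0 × 26 mL/cmH2O = 10.0 × 0.026 L/cmH2O = 0.26 s.
Passive exhalation: V(t)/V₀ = e^(−t/τ) = e^(−0.40/0.26) = 0.2147.
Fraction remaining = 0.2147 → 21.47%.

21.5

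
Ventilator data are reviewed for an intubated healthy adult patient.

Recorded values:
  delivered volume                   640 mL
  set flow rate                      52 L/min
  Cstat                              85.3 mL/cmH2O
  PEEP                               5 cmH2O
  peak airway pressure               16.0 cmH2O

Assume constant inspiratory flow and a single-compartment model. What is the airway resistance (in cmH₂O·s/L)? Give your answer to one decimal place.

Flow: 52 L/min ÷ 60 = 0.8667 L/s.
Equation of motion (constant flow): PIP = Vt/C + R·V̇ + PEEP.
R·V̇ = PIP − Vt/C − PEEP = 16.0 − 640/85.3 − 5 = 16.0 − 7.503 − 5 = 3.497 cmH2O.
R = 3.497 / 0.8667 = 4.035 cmH2O·s/L.

4.0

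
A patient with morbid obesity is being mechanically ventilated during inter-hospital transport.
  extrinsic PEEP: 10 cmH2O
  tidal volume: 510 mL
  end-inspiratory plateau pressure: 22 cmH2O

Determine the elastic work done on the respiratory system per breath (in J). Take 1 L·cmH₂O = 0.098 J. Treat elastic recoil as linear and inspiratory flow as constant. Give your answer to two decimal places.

Elastic work ≈ ½ × (Pplat − PEEP) × Vt = 0.5 × (22 − 10) × 0.510 L = 0.5 × 12.0 × 0.510 = 3.06 L·cmH2O.
× 0.098 J/(L·cmH2O) → 0.2999 J.

0.30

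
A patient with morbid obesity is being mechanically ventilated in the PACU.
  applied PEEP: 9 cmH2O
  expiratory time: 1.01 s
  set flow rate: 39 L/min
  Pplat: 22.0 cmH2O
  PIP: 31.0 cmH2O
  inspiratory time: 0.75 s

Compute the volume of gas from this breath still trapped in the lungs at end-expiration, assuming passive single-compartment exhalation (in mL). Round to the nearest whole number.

70

Flow: 39 L/min ÷ 60 = 0.65 L/s.
Vt = flow × Ti = 0.65 L/s × 0.75 s × 1000 mL/L = 487.5 mL.
R = (PIP − Pplat)/V̇ = (31.0 − 22.0) / 0.65 = 9.0/0.65 = 13.846 cmH2O·s/L.
C = Vt/(Pplat − PEEP) = 487.5 / (22.0 − 9) = 487.5/13.0 = 37.5 mL/cmH2O.
τ = R × C = 13.846 × 0.0375 L/cmH2O = 0.5192 s.
Fraction remaining = e^(−Te/τ) = e^(−1.01/0.5192) = 0.1429.
Trapped volume = 487.5 × 0.1429 = 69.664 mL.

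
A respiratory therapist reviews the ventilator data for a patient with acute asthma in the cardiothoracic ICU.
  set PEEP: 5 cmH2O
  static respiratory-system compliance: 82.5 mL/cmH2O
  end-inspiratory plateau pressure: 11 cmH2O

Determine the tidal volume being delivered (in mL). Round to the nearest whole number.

495

Vt = Cstat × (Pplat − PEEP) = 82.5 × (11 − 5) = 82.5 × 6.0 = 495.0 mL.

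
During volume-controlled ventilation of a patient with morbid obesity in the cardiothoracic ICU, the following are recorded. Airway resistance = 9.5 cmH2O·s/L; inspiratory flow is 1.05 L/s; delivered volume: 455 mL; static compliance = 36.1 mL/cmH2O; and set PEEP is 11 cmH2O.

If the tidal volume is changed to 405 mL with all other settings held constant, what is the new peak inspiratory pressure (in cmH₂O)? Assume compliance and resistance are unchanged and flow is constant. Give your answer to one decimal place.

PIP = Vt/C + R·V̇ + PEEP (constant-flow equation of motion).
Only the elastic term changes: ΔPIP = ΔVt / C = (405 − 455) / 36.1 = -1.385 cmH2O.
Original PIP = 455/36.1 + 9.5×1.05 + 11 = 33.579 cmH2O; new PIP = 33.579 + (-1.385) = 32.194 cmH2O.

32.2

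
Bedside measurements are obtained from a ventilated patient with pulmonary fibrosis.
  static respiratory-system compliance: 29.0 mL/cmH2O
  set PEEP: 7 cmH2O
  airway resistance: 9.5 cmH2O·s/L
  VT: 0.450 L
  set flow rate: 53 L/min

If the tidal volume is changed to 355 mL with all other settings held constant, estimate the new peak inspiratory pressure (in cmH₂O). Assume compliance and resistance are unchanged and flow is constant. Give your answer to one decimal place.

Flow: 53 L/min ÷ 60 = 0.8833 L/s.
PIP = Vt/C + R·V̇ + PEEP (constant-flow equation of motion).
Only the elastic term changes: ΔPIP = ΔVt / C = (355 − 450) / 29.0 = -3.276 cmH2O.
Original PIP = 450/29.0 + 9.5×0.8833 + 7 = 30.909 cmH2O; new PIP = 30.909 + (-3.276) = 27.633 cmH2O.

27.6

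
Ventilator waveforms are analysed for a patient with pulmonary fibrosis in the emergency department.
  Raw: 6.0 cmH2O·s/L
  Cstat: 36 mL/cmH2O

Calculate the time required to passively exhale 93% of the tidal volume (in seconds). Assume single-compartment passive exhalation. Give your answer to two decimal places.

τ = R × C = 6.0 × 36 mL/cmH2O = 6.0 × 0.036 L/cmH2O = 0.216 s.
Exhaled fraction f = 1 − e^(−t/τ) → t = −τ·ln(1 − f) = −0.216·ln(0.07) = 0.5744 s.

0.57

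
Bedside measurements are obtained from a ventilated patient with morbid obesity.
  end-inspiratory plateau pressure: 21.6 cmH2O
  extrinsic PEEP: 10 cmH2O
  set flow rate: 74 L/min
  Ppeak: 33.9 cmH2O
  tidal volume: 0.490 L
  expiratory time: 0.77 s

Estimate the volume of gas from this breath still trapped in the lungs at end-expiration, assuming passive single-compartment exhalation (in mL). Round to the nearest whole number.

79

Flow: 74 L/min ÷ 60 = 1.2333 L/s.
R = (PIP − Pplat)/V̇ = (33.9 − 21.6) / 1.2333 = 12.3/1.2333 = 9.973 cmH2O·s/L.
C = Vt/(Pplat − PEEP) = 490.0 / (21.6 − 10) = 490.0/11.6 = 42.241 mL/cmH2O.
τ = R × C = 9.973 × 0.04224 L/cmH2O = 0.4213 s.
Fraction remaining = e^(−Te/τ) = e^(−0.77/0.4213) = 0.1608.
Trapped volume = 490.0 × 0.1608 = 78.792 mL.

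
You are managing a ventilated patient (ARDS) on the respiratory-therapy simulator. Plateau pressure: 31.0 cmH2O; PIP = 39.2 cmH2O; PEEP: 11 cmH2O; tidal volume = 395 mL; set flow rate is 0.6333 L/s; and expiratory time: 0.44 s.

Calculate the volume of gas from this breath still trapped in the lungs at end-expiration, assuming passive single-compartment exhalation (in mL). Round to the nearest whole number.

R = (PIP − Pplat)/V̇ = (39.2 − 31.0) / 0.6333 = 8.2/0.6333 = 12.948 cmH2O·s/L.
C = Vt/(Pplat − PEEP) = 395.0 / (31.0 − 11) = 395.0/20.0 = 19.75 mL/cmH2O.
τ = R × C = 12.948 × 0.01975 L/cmH2O = 0.2557 s.
Fraction remaining = e^(−Te/τ) = e^(−0.44/0.2557) = 0.1789.
Trapped volume = 395.0 × 0.1789 = 70.666 mL.

71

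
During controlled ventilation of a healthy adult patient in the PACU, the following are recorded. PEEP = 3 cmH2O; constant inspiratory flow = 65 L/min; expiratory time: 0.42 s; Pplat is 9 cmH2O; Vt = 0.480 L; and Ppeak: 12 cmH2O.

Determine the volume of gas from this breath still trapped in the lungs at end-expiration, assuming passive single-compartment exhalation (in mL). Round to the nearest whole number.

72

Flow: 65 L/min ÷ 60 = 1.0833 L/s.
R = (PIP − Pplat)/V̇ = (12 − 9) / 1.0833 = 3.0/1.0833 = 2.769 cmH2O·s/L.
C = Vt/(Pplat − PEEP) = 480.0 / (9 − 3) = 480.0/6.0 = 80.0 mL/cmH2O.
τ = R × C = 2.769 × 0.08 L/cmH2O = 0.2215 s.
Fraction remaining = e^(−Te/τ) = e^(−0.42/0.2215) = 0.1501.
Trapped volume = 480.0 × 0.1501 = 72.048 mL.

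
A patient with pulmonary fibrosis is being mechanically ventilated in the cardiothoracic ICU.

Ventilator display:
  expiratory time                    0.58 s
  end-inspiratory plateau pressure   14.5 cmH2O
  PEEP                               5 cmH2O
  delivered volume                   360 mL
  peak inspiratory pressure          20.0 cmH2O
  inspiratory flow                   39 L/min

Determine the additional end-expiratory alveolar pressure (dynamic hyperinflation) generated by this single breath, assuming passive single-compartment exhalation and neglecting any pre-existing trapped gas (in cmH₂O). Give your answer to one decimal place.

1.6

Flow: 39 L/min ÷ 60 = 0.65 L/s.
R = (PIP − Pplat)/V̇ = (20.0 − 14.5) / 0.65 = 5.5/0.65 = 8.462 cmH2O·s/L.
C = Vt/(Pplat − PEEP) = 360.0 / (14.5 − 5) = 360.0/9.5 = 37.895 mL/cmH2O.
τ = R × C = 8.462 × 0.0379 L/cmH2O = 0.3207 s.
Fraction remaining = e^(−Te/τ) = e^(−0.58/0.3207) = 0.1639; trapped volume = 360.0 × 0.1639 = 59.004 mL.
Additional alveolar pressure from trapping ≈ V_trapped / C = 59.004 / 37.895 = 1.557 cmH2O.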